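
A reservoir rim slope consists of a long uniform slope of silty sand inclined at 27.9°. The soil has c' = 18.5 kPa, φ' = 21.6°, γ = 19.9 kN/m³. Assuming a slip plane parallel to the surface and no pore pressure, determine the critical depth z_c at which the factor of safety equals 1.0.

z_c = 8.91 m

Setting FS = 1.00 in FS = [c' + γz cos²β tanφ'] / [γz sinβ cosβ] and solving for z:
z = c' / [γ cosβ (FS·sinβ − cosβ·tanφ')]
  = 18.5 / [19.9·cos27.9°·(1.00·sin27.9° − cos27.9°·tan21.6°)]
  = 18.5 / [19.9·0.8838·(1.00·0.4679 − 0.8838·0.3959)]
  = 18.5 / 2.0756 = 8.913 m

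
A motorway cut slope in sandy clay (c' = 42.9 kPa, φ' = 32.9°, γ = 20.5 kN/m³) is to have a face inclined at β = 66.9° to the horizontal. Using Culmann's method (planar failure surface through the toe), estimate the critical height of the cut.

Culmann's analysis gives the critical failure plane at α_cr = (β + φ')/2 = (66.9 + 32.9)/2 = 49.9°, and the critical height
H_c = (4c'/γ) · sinβ cosφ' / [1 − cos(β − φ')]
    = (4·42.9/20.5) · sin66.9°·cos32.9° / [1 − cos(34.0°)]
    = 8.371 · 0.9198·0.8396 / [1 − 0.8290]
    = 8.371 · 0.7723 / 0.1710
    = 37.81 m

H_c = 37.81 m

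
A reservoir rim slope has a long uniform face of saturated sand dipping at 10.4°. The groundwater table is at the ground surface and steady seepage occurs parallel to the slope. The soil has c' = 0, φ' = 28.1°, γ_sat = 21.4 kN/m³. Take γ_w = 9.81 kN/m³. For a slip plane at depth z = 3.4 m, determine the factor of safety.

With seepage parallel to the slope and the water table at the surface, the effective normal stress on the slip plane uses the buoyant unit weight γ' = γ_sat − γ_w while the driving shear stress uses γ_sat:
FS = [c' + γ' z cos²β tanφ'] / [γ_sat z sinβ cosβ]
(For c' = 0 this reduces to FS = (γ'/γ_sat)·tanφ'/tanβ.)
γ' = 21.4 − 9.81 = 11.59 kN/m³
Numerator = 0.0 + 11.59·3.4·cos²10.4°·tan28.1° = 0.0 + 11.59·3.4·0.9674·0.5340 = 20.355 kPa
Denominator = 21.4·3.4·sin10.4°·cos10.4° = 21.4·3.4·0.1805·0.9836 = 12.919 kPa
FS = 20.355 / 12.919 = 1.576

FS = 1.58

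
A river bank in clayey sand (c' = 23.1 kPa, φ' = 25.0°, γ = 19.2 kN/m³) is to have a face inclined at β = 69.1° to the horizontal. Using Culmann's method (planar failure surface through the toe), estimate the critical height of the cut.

Culmann's analysis gives the critical failure plane at α_cr = (β + φ')/2 = (69.1 + 25.0)/2 = 47.0°, and the critical height
H_c = (4c'/γ) · sinβ cosφ' / [1 − cos(β − φ')]
    = (4·23.1/19.2) · sin69.1°·cos25.0° / [1 − cos(44.1°)]
    = 4.813 · 0.9342·0.9063 / [1 − 0.7181]
    = 4.813 · 0.8467 / 0.2819
    = 14.46 m

H_c = 14.46 m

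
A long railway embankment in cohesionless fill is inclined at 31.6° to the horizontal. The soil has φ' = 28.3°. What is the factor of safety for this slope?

For a dry cohesionless infinite slope the factor of safety is FS = tanφ' / tanβ.
FS = tan28.3° / tan31.6° = 0.5384 / 0.6152 = 0.875

FS = 0.88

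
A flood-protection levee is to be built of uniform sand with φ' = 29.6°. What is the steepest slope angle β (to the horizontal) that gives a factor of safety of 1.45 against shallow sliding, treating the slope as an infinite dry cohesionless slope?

For an infinite dry cohesionless slope FS = tanφ'/tanβ, so tanβ = tanφ' / FS.
tanβ = tan29.6° / 1.45 = 0.5681 / 1.45 = 0.3918
β = arctan(0.3918) = 21.39°

β = 21.4°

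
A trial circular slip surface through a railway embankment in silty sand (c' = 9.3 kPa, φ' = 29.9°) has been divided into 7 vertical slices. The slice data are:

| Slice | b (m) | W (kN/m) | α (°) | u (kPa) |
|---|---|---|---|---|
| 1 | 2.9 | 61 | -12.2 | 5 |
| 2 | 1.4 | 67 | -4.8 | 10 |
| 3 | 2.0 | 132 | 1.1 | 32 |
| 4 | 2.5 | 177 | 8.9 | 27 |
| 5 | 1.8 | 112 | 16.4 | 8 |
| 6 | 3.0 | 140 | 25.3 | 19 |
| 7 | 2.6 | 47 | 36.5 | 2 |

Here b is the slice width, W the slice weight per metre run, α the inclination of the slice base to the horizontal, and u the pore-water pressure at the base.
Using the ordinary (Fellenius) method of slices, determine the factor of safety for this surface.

FS = 3.25

Ordinary method of slices: FS = Σ[c'·Δl_i + (W_i cosα_i − u_i·Δl_i)·tanφ'] / Σ W_i sinα_i, with Δl_i = b_i / cosα_i.
Slice 1: Δl = 2.9/cos(-12.2°) = 2.967 m; N'_1 = 61·cos(-12.2°) − 5·2.967 = 44.8; c'Δl = 27.59; W sinα = -12.9
Slice 2: Δl = 1.4/cos(-4.8°) = 1.405 m; N'_2 = 67·cos(-4.8°) − 10·1.405 = 52.7; c'Δl = 13.07; W sinα = -5.6
Slice 3: Δl = 2.0/cos1.1° = 2.000 m; N'_3 = 132·cos1.1° − 32·2.000 = 68.0; c'Δl = 18.60; W sinα = 2.5
Slice 4: Δl = 2.5/cos8.9° = 2.530 m; N'_4 = 177·cos8.9° − 27·2.530 = 106.5; c'Δl = 23.53; W sinα = 27.4
Slice 5: Δl = 1.8/cos16.4° = 1.876 m; N'_5 = 112·cos16.4° − 8·1.876 = 92.4; c'Δl = 17.45; W sinα = 31.6
Slice 6: Δl = 3.0/cos25.3° = 3.318 m; N'_6 = 140·cos25.3° − 19·3.318 = 63.5; c'Δl = 30.86; W sinα = 59.8
Slice 7: Δl = 2.6/cos36.5° = 3.234 m; N'_7 = 47·cos36.5° − 2·3.234 = 31.3; c'Δl = 30.08; W sinα = 28.0
Σc'Δl = 161.2 kN/m; ΣN' = 459.3 kN/m; ΣW sinα = 130.8 kN/m
Resisting = 161.2 + 459.3·tan29.9° = 161.2 + 264.1 = 425.3 kN/m
FS = 425.3 / 130.8 = 3.251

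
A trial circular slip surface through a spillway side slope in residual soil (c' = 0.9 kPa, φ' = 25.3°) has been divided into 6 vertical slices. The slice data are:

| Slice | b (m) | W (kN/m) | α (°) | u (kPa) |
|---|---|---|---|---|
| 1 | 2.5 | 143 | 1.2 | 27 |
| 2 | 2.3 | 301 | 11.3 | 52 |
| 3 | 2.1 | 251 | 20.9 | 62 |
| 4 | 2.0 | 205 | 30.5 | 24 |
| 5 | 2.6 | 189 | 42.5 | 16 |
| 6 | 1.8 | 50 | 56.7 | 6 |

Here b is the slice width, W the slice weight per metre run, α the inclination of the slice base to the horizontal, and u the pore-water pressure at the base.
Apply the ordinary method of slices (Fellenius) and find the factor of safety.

Ordinary method of slices: FS = Σ[c'·Δl_i + (W_i cosα_i − u_i·Δl_i)·tanφ'] / Σ W_i sinα_i, with Δl_i = b_i / cosα_i.
Slice 1: Δl = 2.5/cos1.2° = 2.501 m; N'_1 = 143·cos1.2° − 27·2.501 = 75.5; c'Δl = 2.25; W sinα = 3.0
Slice 2: Δl = 2.3/cos11.3° = 2.345 m; N'_2 = 301·cos11.3° − 52·2.345 = 173.2; c'Δl = 2.11; W sinα = 59.0
Slice 3: Δl = 2.1/cos20.9° = 2.248 m; N'_3 = 251·cos20.9° − 62·2.248 = 95.1; c'Δl = 2.02; W sinα = 89.5
Slice 4: Δl = 2.0/cos30.5° = 2.321 m; N'_4 = 205·cos30.5° − 24·2.321 = 120.9; c'Δl = 2.09; W sinα = 104.0
Slice 5: Δl = 2.6/cos42.5° = 3.526 m; N'_5 = 189·cos42.5° − 16·3.526 = 82.9; c'Δl = 3.17; W sinα = 127.7
Slice 6: Δl = 1.8/cos56.7° = 3.279 m; N'_6 = 50·cos56.7° − 6·3.279 = 7.8; c'Δl = 2.95; W sinα = 41.8
Σc'Δl = 14.6 kN/m; ΣN' = 555.4 kN/m; ΣW sinα = 425.0 kN/m
Resisting = 14.6 + 555.4·tan25.3° = 14.6 + 262.5 = 277.1 kN/m
FS = 277.1 / 425.0 = 0.652

FS = 0.65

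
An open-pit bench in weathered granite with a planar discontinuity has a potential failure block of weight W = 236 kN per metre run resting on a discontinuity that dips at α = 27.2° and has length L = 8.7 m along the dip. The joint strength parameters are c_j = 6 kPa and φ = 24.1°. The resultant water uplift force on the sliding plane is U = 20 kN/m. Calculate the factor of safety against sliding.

FS = 1.27

Resolving the block weight along and normal to the plane and applying the Mohr–Coulomb strength on the joint:
N' = W cosα − U = 236·cos27.2° − 20 = 189.9 kN/m
Driving force T = W sinα = 236·sin27.2° = 107.9 kN/m
Resisting force R = c_j·L + N'·tanφ = 6·8.7 + 189.9·tan24.1° = 52.2 + 84.9 = 137.1 kN/m
FS = R / T = 137.1 / 107.9 = 1.271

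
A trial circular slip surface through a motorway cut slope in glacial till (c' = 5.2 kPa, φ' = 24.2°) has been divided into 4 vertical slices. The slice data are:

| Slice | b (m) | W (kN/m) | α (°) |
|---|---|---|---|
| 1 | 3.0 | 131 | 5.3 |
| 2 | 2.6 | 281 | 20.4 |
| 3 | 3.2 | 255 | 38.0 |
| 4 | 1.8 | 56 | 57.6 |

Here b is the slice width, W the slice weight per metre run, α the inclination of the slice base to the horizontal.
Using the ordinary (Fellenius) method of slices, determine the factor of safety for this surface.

FS = 1.11

Ordinary method of slices: FS = Σ[c'·Δl_i + (W_i cosα_i)·tanφ'] / Σ W_i sinα_i, with Δl_i = b_i / cosα_i.
Slice 1: Δl = 3.0/cos5.3° = 3.013 m; N'_1 = 131·cos5.3° = 130.4; c'Δl = 15.67; W sinα = 12.1
Slice 2: Δl = 2.6/cos20.4° = 2.774 m; N'_2 = 281·cos20.4° = 263.4; c'Δl = 14.42; W sinα = 97.9
Slice 3: Δl = 3.2/cos38.0° = 4.061 m; N'_3 = 255·cos38.0° = 200.9; c'Δl = 21.12; W sinα = 157.0
Slice 4: Δl = 1.8/cos57.6° = 3.359 m; N'_4 = 56·cos57.6° = 30.0; c'Δl = 17.47; W sinα = 47.3
Σc'Δl = 68.7 kN/m; ΣN' = 624.8 kN/m; ΣW sinα = 314.3 kN/m
Resisting = 68.7 + 624.8·tan24.2° = 68.7 + 280.8 = 349.5 kN/m
FS = 349.5 / 314.3 = 1.112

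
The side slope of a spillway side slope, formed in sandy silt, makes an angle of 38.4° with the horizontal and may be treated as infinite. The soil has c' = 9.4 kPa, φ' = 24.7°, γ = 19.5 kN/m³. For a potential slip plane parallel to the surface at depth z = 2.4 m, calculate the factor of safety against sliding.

FS = 0.99

For an infinite slope with a slip plane parallel to the surface (no pore pressure): FS = [c' + γz cos²β tanφ'] / [γz sinβ cosβ].
γz = 19.5·2.4 = 46.80 kN/m²
Numerator = 9.4 + 46.80·cos²38.4°·tan24.7° = 9.4 + 46.80·0.6142·0.4599 = 22.620 kPa
Denominator = 46.80·sin38.4°·cos38.4° = 46.80·0.6211·0.7837 = 22.782 kPa
FS = 22.620 / 22.782 = 0.993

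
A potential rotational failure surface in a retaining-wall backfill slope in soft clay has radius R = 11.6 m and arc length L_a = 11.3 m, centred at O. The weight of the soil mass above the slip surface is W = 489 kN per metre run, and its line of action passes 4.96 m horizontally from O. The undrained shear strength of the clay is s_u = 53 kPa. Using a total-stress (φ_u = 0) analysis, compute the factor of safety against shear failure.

FS = 2.86

Taking moments about the centre O, the resisting moment is provided by the undrained shear strength acting along the arc:
M_R = s_u·L_a·R = 53·11.30·11.6 = 6947.2 kN·m/m
M_D = W·d = 489·4.96 = 2425.4 kN·m/m
FS = M_R / M_D = 6947.2 / 2425.4 = 2.864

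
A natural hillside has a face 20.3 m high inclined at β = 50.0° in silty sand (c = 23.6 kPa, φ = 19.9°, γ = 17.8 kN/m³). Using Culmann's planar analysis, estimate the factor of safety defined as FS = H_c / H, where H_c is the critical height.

FS = 1.40

H_c = (4c/γ) · sinβ cosφ / [1 − cos(β − φ)]
    = (4·23.6/17.8) · sin50.0°·cos19.9° / [1 − cos30.1°]
    = 5.303 · 0.7203 / 0.1348 = 28.33 m
FS = H_c / H = 28.33 / 20.3 = 1.395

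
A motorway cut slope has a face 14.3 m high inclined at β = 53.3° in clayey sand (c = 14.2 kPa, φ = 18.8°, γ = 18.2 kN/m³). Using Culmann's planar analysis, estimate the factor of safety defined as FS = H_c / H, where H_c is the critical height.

H_c = (4c/γ) · sinβ cosφ / [1 − cos(β − φ)]
    = (4·14.2/18.2) · sin53.3°·cos18.8° / [1 − cos34.5°]
    = 3.121 · 0.7590 / 0.1759 = 13.47 m
FS = H_c / H = 13.47 / 14.3 = 0.942

FS = 0.94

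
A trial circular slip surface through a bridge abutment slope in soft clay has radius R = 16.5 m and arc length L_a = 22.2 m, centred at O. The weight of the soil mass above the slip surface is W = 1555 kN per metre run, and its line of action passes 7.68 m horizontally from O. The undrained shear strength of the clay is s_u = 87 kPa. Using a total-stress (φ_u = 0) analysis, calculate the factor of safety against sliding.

FS = 2.67

Taking moments about the centre O, the resisting moment is provided by the undrained shear strength acting along the arc:
M_R = s_u·L_a·R = 87·22.20·16.5 = 31868.1 kN·m/m
M_D = W·d = 1555·7.68 = 11942.4 kN·m/m
FS = M_R / M_D = 31868.1 / 11942.4 = 2.668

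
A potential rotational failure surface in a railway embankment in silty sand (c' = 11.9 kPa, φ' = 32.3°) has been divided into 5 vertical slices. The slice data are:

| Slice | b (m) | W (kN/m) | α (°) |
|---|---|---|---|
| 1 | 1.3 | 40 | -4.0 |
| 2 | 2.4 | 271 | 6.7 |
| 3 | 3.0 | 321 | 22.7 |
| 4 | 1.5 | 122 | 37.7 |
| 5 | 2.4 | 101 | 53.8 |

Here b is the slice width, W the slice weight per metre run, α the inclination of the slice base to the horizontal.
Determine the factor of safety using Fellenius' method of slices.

Ordinary method of slices: FS = Σ[c'·Δl_i + (W_i cosα_i)·tanφ'] / Σ W_i sinα_i, with Δl_i = b_i / cosα_i.
Slice 1: Δl = 1.3/cos(-4.0°) = 1.303 m; N'_1 = 40·cos(-4.0°) = 39.9; c'Δl = 15.51; W sinα = -2.8
Slice 2: Δl = 2.4/cos6.7° = 2.417 m; N'_2 = 271·cos6.7° = 269.1; c'Δl = 28.76; W sinα = 31.6
Slice 3: Δl = 3.0/cos22.7° = 3.252 m; N'_3 = 321·cos22.7° = 296.1; c'Δl = 38.70; W sinα = 123.9
Slice 4: Δl = 1.5/cos37.7° = 1.896 m; N'_4 = 122·cos37.7° = 96.5; c'Δl = 22.56; W sinα = 74.6
Slice 5: Δl = 2.4/cos53.8° = 4.064 m; N'_5 = 101·cos53.8° = 59.7; c'Δl = 48.36; W sinα = 81.5
Σc'Δl = 153.9 kN/m; ΣN' = 761.4 kN/m; ΣW sinα = 308.8 kN/m
Resisting = 153.9 + 761.4·tan32.3° = 153.9 + 481.3 = 635.2 kN/m
FS = 635.2 / 308.8 = 2.057

FS = 2.06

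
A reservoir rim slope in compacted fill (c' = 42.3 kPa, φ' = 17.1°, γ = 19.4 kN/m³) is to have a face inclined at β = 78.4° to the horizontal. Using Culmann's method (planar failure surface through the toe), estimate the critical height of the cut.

H_c = 15.71 m

Culmann's analysis gives the critical failure plane at α_cr = (β + φ')/2 = (78.4 + 17.1)/2 = 47.8°, and the critical height
H_c = (4c'/γ) · sinβ cosφ' / [1 − cos(β − φ')]
    = (4·42.3/19.4) · sin78.4°·cos17.1° / [1 − cos(61.3°)]
    = 8.722 · 0.9796·0.9558 / [1 − 0.4802]
    = 8.722 · 0.9363 / 0.5198
    = 15.71 m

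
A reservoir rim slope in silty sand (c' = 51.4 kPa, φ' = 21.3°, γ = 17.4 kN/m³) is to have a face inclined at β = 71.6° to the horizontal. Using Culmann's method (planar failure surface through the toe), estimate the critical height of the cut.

Culmann's analysis gives the critical failure plane at α_cr = (β + φ')/2 = (71.6 + 21.3)/2 = 46.4°, and the critical height
H_c = (4c'/γ) · sinβ cosφ' / [1 − cos(β − φ')]
    = (4·51.4/17.4) · sin71.6°·cos21.3° / [1 − cos(50.3°)]
    = 11.816 · 0.9489·0.9317 / [1 − 0.6388]
    = 11.816 · 0.8841 / 0.3612
    = 28.92 m

H_c = 28.92 m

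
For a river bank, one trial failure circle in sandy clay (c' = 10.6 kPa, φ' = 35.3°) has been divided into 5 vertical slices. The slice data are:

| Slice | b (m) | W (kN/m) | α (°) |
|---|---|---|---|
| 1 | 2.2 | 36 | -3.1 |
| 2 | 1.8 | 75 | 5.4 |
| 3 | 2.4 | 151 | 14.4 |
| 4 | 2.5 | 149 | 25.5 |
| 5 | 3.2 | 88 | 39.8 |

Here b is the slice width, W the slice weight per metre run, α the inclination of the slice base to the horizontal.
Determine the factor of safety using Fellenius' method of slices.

Ordinary method of slices: FS = Σ[c'·Δl_i + (W_i cosα_i)·tanφ'] / Σ W_i sinα_i, with Δl_i = b_i / cosα_i.
Slice 1: Δl = 2.2/cos(-3.1°) = 2.203 m; N'_1 = 36·cos(-3.1°) = 35.9; c'Δl = 23.35; W sinα = -1.9
Slice 2: Δl = 1.8/cos5.4° = 1.808 m; N'_2 = 75·cos5.4° = 74.7; c'Δl = 19.17; W sinα = 7.1
Slice 3: Δl = 2.4/cos14.4° = 2.478 m; N'_3 = 151·cos14.4° = 146.3; c'Δl = 26.27; W sinα = 37.6
Slice 4: Δl = 2.5/cos25.5° = 2.770 m; N'_4 = 149·cos25.5° = 134.5; c'Δl = 29.36; W sinα = 64.1
Slice 5: Δl = 3.2/cos39.8° = 4.165 m; N'_5 = 88·cos39.8° = 67.6; c'Δl = 44.15; W sinα = 56.3
Σc'Δl = 142.3 kN/m; ΣN' = 459.0 kN/m; ΣW sinα = 163.1 kN/m
Resisting = 142.3 + 459.0·tan35.3° = 142.3 + 325.0 = 467.3 kN/m
FS = 467.3 / 163.1 = 2.864

FS = 2.86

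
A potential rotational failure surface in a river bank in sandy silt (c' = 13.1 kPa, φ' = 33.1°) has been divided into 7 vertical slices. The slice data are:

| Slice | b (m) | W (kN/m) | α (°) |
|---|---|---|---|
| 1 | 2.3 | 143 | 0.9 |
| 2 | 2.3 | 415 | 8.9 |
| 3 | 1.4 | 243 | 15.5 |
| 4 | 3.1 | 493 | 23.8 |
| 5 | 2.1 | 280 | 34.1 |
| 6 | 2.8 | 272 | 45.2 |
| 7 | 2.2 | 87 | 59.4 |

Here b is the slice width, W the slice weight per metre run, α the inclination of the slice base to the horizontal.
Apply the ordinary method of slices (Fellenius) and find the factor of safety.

Ordinary method of slices: FS = Σ[c'·Δl_i + (W_i cosα_i)·tanφ'] / Σ W_i sinα_i, with Δl_i = b_i / cosα_i.
Slice 1: Δl = 2.3/cos0.9° = 2.300 m; N'_1 = 143·cos0.9° = 143.0; c'Δl = 30.13; W sinα = 2.2
Slice 2: Δl = 2.3/cos8.9° = 2.328 m; N'_2 = 415·cos8.9° = 410.0; c'Δl = 30.50; W sinα = 64.2
Slice 3: Δl = 1.4/cos15.5° = 1.453 m; N'_3 = 243·cos15.5° = 234.2; c'Δl = 19.03; W sinα = 64.9
Slice 4: Δl = 3.1/cos23.8° = 3.388 m; N'_4 = 493·cos23.8° = 451.1; c'Δl = 44.38; W sinα = 198.9
Slice 5: Δl = 2.1/cos34.1° = 2.536 m; N'_5 = 280·cos34.1° = 231.9; c'Δl = 33.22; W sinα = 157.0
Slice 6: Δl = 2.8/cos45.2° = 3.974 m; N'_6 = 272·cos45.2° = 191.7; c'Δl = 52.06; W sinα = 193.0
Slice 7: Δl = 2.2/cos59.4° = 4.322 m; N'_7 = 87·cos59.4° = 44.3; c'Δl = 56.62; W sinα = 74.9
Σc'Δl = 265.9 kN/m; ΣN' = 1706.0 kN/m; ΣW sinα = 755.2 kN/m
Resisting = 265.9 + 1706.0·tan33.1° = 265.9 + 1112.1 = 1378.1 kN/m
FS = 1378.1 / 755.2 = 1.825

FS = 1.82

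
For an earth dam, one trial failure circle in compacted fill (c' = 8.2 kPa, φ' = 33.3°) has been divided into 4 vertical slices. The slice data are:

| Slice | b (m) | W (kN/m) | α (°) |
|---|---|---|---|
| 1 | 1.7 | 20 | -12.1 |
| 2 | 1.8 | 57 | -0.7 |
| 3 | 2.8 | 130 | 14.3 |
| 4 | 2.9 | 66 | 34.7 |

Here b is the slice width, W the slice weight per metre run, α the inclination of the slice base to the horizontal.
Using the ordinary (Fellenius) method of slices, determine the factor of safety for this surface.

Ordinary method of slices: FS = Σ[c'·Δl_i + (W_i cosα_i)·tanφ'] / Σ W_i sinα_i, with Δl_i = b_i / cosα_i.
Slice 1: Δl = 1.7/cos(-12.1°) = 1.739 m; N'_1 = 20·cos(-12.1°) = 19.6; c'Δl = 14.26; W sinα = -4.2
Slice 2: Δl = 1.8/cos(-0.7°) = 1.800 m; N'_2 = 57·cos(-0.7°) = 57.0; c'Δl = 14.76; W sinα = -0.7
Slice 3: Δl = 2.8/cos14.3° = 2.890 m; N'_3 = 130·cos14.3° = 126.0; c'Δl = 23.69; W sinα = 32.1
Slice 4: Δl = 2.9/cos34.7° = 3.527 m; N'_4 = 66·cos34.7° = 54.3; c'Δl = 28.92; W sinα = 37.6
Σc'Δl = 81.6 kN/m; ΣN' = 256.8 kN/m; ΣW sinα = 64.8 kN/m
Resisting = 81.6 + 256.8·tan33.3° = 81.6 + 168.7 = 250.3 kN/m
FS = 250.3 / 64.8 = 3.863

FS = 3.86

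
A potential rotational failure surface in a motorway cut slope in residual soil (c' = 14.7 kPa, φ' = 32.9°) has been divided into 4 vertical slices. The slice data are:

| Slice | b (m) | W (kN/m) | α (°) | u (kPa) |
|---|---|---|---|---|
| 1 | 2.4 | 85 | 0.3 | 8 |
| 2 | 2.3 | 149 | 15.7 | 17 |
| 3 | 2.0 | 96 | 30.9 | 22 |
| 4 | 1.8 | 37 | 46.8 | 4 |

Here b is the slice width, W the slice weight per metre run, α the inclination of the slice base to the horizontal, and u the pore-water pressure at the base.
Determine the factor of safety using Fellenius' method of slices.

FS = 2.41

Ordinary method of slices: FS = Σ[c'·Δl_i + (W_i cosα_i − u_i·Δl_i)·tanφ'] / Σ W_i sinα_i, with Δl_i = b_i / cosα_i.
Slice 1: Δl = 2.4/cos0.3° = 2.400 m; N'_1 = 85·cos0.3° − 8·2.400 = 65.8; c'Δl = 35.28; W sinα = 0.4
Slice 2: Δl = 2.3/cos15.7° = 2.389 m; N'_2 = 149·cos15.7° − 17·2.389 = 102.8; c'Δl = 35.12; W sinα = 40.3
Slice 3: Δl = 2.0/cos30.9° = 2.331 m; N'_3 = 96·cos30.9° − 22·2.331 = 31.1; c'Δl = 34.26; W sinα = 49.3
Slice 4: Δl = 1.8/cos46.8° = 2.629 m; N'_4 = 37·cos46.8° − 4·2.629 = 14.8; c'Δl = 38.65; W sinα = 27.0
Σc'Δl = 143.3 kN/m; ΣN' = 214.5 kN/m; ΣW sinα = 117.0 kN/m
Resisting = 143.3 + 214.5·tan32.9° = 143.3 + 138.8 = 282.1 kN/m
FS = 282.1 / 117.0 = 2.410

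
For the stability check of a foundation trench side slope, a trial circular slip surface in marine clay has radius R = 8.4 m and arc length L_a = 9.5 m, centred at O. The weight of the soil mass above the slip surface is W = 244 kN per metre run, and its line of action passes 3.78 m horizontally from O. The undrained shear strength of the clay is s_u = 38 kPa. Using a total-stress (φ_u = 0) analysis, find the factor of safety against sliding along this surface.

Taking moments about the centre O, the resisting moment is provided by the undrained shear strength acting along the arc:
M_R = s_u·L_a·R = 38·9.50·8.4 = 3032.4 kN·m/m
M_D = W·d = 244·3.78 = 922.3 kN·m/m
FS = M_R / M_D = 3032.4 / 922.3 = 3.288

FS = 3.29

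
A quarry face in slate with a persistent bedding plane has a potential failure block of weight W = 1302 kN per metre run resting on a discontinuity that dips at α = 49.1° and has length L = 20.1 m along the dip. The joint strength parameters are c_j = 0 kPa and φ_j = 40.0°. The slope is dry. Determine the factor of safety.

FS = 0.73

Resolving the block weight along and normal to the plane and applying the Mohr–Coulomb strength on the joint:
N' = W cosα = 1302·cos49.1° = 852.5 kN/m
Driving force T = W sinα = 1302·sin49.1° = 984.1 kN/m
Resisting force R = c_j·L + N'·tanφ_j = 0·20.1 + 852.5·tan40.0° = 0.0 + 715.3 = 715.3 kN/m
FS = R / T = 715.3 / 984.1 = 0.727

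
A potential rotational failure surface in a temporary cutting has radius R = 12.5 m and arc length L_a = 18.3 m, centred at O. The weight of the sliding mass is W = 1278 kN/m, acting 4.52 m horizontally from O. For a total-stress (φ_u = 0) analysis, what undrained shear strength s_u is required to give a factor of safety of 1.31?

s_u = 33.1 kPa

FS = s_u·L_a·R / (W·d), so s_u = FS·W·d / (L_a·R).
s_u = 1.31·1278·4.52 / (18.30·12.5) = 7567.3 / 228.75 = 33.08 kPa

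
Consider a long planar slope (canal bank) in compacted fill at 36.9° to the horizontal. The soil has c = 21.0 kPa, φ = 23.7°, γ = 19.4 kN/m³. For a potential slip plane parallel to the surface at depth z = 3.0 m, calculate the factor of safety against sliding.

FS = 1.34

For an infinite slope with a slip plane parallel to the surface (no pore pressure): FS = [c + γz cos²β tanφ] / [γz sinβ cosβ].
γz = 19.4·3.0 = 58.20 kN/m²
Numerator = 21.0 + 58.20·cos²36.9°·tan23.7° = 21.0 + 58.20·0.6395·0.4390 = 37.338 kPa
Denominator = 58.20·sin36.9°·cos36.9° = 58.20·0.6004·0.7997 = 27.945 kPa
FS = 37.338 / 27.945 = 1.336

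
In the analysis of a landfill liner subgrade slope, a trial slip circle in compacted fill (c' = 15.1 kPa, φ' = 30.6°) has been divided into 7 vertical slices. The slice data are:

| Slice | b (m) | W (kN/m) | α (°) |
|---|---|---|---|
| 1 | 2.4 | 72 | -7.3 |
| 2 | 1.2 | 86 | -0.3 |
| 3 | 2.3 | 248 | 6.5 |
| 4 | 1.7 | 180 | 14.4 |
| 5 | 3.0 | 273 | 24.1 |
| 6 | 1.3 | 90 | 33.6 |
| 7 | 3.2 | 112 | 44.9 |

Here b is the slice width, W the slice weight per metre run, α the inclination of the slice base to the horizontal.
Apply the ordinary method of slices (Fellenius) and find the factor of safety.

Ordinary method of slices: FS = Σ[c'·Δl_i + (W_i cosα_i)·tanφ'] / Σ W_i sinα_i, with Δl_i = b_i / cosα_i.
Slice 1: Δl = 2.4/cos(-7.3°) = 2.420 m; N'_1 = 72·cos(-7.3°) = 71.4; c'Δl = 36.54; W sinα = -9.1
Slice 2: Δl = 1.2/cos(-0.3°) = 1.200 m; N'_2 = 86·cos(-0.3°) = 86.0; c'Δl = 18.12; W sinα = -0.5
Slice 3: Δl = 2.3/cos6.5° = 2.315 m; N'_3 = 248·cos6.5° = 246.4; c'Δl = 34.95; W sinα = 28.1
Slice 4: Δl = 1.7/cos14.4° = 1.755 m; N'_4 = 180·cos14.4° = 174.3; c'Δl = 26.50; W sinα = 44.8
Slice 5: Δl = 3.0/cos24.1° = 3.286 m; N'_5 = 273·cos24.1° = 249.2; c'Δl = 49.63; W sinα = 111.5
Slice 6: Δl = 1.3/cos33.6° = 1.561 m; N'_6 = 90·cos33.6° = 75.0; c'Δl = 23.57; W sinα = 49.8
Slice 7: Δl = 3.2/cos44.9° = 4.518 m; N'_7 = 112·cos44.9° = 79.3; c'Δl = 68.22; W sinα = 79.1
Σc'Δl = 257.5 kN/m; ΣN' = 981.7 kN/m; ΣW sinα = 303.6 kN/m
Resisting = 257.5 + 981.7·tan30.6° = 257.5 + 580.6 = 838.1 kN/m
FS = 838.1 / 303.6 = 2.761

FS = 2.76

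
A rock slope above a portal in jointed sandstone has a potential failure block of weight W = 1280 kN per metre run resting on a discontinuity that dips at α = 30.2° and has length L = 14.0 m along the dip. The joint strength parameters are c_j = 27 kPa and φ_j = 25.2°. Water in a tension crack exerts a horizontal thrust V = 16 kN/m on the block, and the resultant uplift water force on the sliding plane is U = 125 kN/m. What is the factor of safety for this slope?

Resolving the block weight along and normal to the plane and applying the Mohr–Coulomb strength on the joint:
N' = W cosα − U − V sinα = 1280·cos30.2° − 125 − 16·sin30.2° = 973.2 kN/m
Driving force T = W sinα + V cosα = 1280·sin30.2° + 16·cos30.2° = 657.7 kN/m
Resisting force R = c_j·L + N'·tanφ_j = 27·14.0 + 973.2·tan25.2° = 378.0 + 458.0 = 836.0 kN/m
FS = R / T = 836.0 / 657.7 = 1.271

FS = 1.27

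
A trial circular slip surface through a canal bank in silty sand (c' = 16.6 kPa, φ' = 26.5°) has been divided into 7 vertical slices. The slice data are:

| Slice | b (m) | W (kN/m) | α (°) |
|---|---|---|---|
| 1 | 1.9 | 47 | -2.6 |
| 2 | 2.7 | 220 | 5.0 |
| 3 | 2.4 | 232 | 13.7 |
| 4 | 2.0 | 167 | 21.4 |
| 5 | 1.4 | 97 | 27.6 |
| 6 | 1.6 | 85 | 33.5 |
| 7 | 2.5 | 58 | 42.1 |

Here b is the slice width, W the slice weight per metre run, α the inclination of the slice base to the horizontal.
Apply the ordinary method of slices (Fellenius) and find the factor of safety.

Ordinary method of slices: FS = Σ[c'·Δl_i + (W_i cosα_i)·tanφ'] / Σ W_i sinα_i, with Δl_i = b_i / cosα_i.
Slice 1: Δl = 1.9/cos(-2.6°) = 1.902 m; N'_1 = 47·cos(-2.6°) = 47.0; c'Δl = 31.57; W sinα = -2.1
Slice 2: Δl = 2.7/cos5.0° = 2.710 m; N'_2 = 220·cos5.0° = 219.2; c'Δl = 44.99; W sinα = 19.2
Slice 3: Δl = 2.4/cos13.7° = 2.470 m; N'_3 = 232·cos13.7° = 225.4; c'Δl = 41.01; W sinα = 54.9
Slice 4: Δl = 2.0/cos21.4° = 2.148 m; N'_4 = 167·cos21.4° = 155.5; c'Δl = 35.66; W sinα = 60.9
Slice 5: Δl = 1.4/cos27.6° = 1.580 m; N'_5 = 97·cos27.6° = 86.0; c'Δl = 26.22; W sinα = 44.9
Slice 6: Δl = 1.6/cos33.5° = 1.919 m; N'_6 = 85·cos33.5° = 70.9; c'Δl = 31.85; W sinα = 46.9
Slice 7: Δl = 2.5/cos42.1° = 3.369 m; N'_7 = 58·cos42.1° = 43.0; c'Δl = 55.93; W sinα = 38.9
Σc'Δl = 267.2 kN/m; ΣN' = 846.9 kN/m; ΣW sinα = 263.7 kN/m
Resisting = 267.2 + 846.9·tan26.5° = 267.2 + 422.2 = 689.5 kN/m
FS = 689.5 / 263.7 = 2.615

FS = 2.61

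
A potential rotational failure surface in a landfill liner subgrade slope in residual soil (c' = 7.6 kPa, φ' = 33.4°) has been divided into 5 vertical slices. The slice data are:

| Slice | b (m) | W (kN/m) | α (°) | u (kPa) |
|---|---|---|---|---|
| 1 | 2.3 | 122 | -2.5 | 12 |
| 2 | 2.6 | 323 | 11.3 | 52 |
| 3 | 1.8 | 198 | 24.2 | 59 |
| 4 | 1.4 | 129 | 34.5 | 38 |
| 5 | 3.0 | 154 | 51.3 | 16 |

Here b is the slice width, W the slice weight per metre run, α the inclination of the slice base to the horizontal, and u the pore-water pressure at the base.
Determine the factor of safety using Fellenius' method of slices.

Ordinary method of slices: FS = Σ[c'·Δl_i + (W_i cosα_i − u_i·Δl_i)·tanφ'] / Σ W_i sinα_i, with Δl_i = b_i / cosα_i.
Slice 1: Δl = 2.3/cos(-2.5°) = 2.302 m; N'_1 = 122·cos(-2.5°) − 12·2.302 = 94.3; c'Δl = 17.50; W sinα = -5.3
Slice 2: Δl = 2.6/cos11.3° = 2.651 m; N'_2 = 323·cos11.3° − 52·2.651 = 178.9; c'Δl = 20.15; W sinα = 63.3
Slice 3: Δl = 1.8/cos24.2° = 1.973 m; N'_3 = 198·cos24.2° − 59·1.973 = 64.2; c'Δl = 15.00; W sinα = 81.2
Slice 4: Δl = 1.4/cos34.5° = 1.699 m; N'_4 = 129·cos34.5° − 38·1.699 = 41.8; c'Δl = 12.91; W sinα = 73.1
Slice 5: Δl = 3.0/cos51.3° = 4.798 m; N'_5 = 154·cos51.3° − 16·4.798 = 19.5; c'Δl = 36.47; W sinα = 120.2
Σc'Δl = 102.0 kN/m; ΣN' = 398.6 kN/m; ΣW sinα = 332.4 kN/m
Resisting = 102.0 + 398.6·tan33.4° = 102.0 + 262.8 = 364.8 kN/m
FS = 364.8 / 332.4 = 1.098

FS = 1.10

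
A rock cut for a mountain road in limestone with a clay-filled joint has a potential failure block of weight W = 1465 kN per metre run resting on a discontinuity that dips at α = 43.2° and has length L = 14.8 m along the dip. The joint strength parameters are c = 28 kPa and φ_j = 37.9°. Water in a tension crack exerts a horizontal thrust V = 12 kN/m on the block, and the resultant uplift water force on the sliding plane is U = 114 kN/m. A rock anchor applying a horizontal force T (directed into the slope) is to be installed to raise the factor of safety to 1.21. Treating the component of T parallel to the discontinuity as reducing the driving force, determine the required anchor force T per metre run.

T = 52 kN/m

Resolving forces along and normal to the sliding plane, with the horizontal anchor force T adding T·sinα to the effective normal force and T·cosα acting up the plane against the driving force:
FS = [cL + (W cosα − U − V sinα + T sinα) tanφ_j] / [W sinα + V cosα − T cosα]
Without the anchor: N' = 945.7 kN/m, driving T_d = 1011.6 kN/m, resisting R = 28·14.8 + 945.7·tan37.9° = 1150.6 kN/m, FS = 1.14.
Setting FS = 1.21 and solving for T:
1.21·(1011.6 − T cos43.2°) = 1150.6 + T sin43.2°·tan37.9°
T·(sin43.2°·tan37.9° + 1.21·cos43.2°) = 1.21·1011.6 − 1150.6
T·(0.6845·0.7785 + 1.21·0.7290) = 1224.0 − 1150.6 = 73.4
T·1.4150 = 73.4
T = 51.9 kN/m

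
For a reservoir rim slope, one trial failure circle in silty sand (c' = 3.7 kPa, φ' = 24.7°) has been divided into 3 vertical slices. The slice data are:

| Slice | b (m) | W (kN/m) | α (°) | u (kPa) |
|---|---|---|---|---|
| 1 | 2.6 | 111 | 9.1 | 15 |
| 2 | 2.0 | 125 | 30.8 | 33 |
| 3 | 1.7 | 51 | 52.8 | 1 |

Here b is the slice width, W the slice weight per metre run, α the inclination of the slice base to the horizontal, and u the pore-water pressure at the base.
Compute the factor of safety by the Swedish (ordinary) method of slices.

Ordinary method of slices: FS = Σ[c'·Δl_i + (W_i cosα_i − u_i·Δl_i)·tanφ'] / Σ W_i sinα_i, with Δl_i = b_i / cosα_i.
Slice 1: Δl = 2.6/cos9.1° = 2.633 m; N'_1 = 111·cos9.1° − 15·2.633 = 70.1; c'Δl = 9.74; W sinα = 17.6
Slice 2: Δl = 2.0/cos30.8° = 2.328 m; N'_2 = 125·cos30.8° − 33·2.328 = 30.5; c'Δl = 8.62; W sinα = 64.0
Slice 3: Δl = 1.7/cos52.8° = 2.812 m; N'_3 = 51·cos52.8° − 1·2.812 = 28.0; c'Δl = 10.40; W sinα = 40.6
Σc'Δl = 28.8 kN/m; ΣN' = 128.7 kN/m; ΣW sinα = 122.2 kN/m
Resisting = 28.8 + 128.7·tan24.7° = 28.8 + 59.2 = 87.9 kN/m
FS = 87.9 / 122.2 = 0.720

FS = 0.72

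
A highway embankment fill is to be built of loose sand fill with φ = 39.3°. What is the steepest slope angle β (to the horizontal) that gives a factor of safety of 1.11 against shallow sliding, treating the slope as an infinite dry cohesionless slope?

For an infinite dry cohesionless slope FS = tanφ/tanβ, so tanβ = tanφ / FS.
tanβ = tan39.3° / 1.11 = 0.8185 / 1.11 = 0.7374
β = arctan(0.7374) = 36.40°

β = 36.4°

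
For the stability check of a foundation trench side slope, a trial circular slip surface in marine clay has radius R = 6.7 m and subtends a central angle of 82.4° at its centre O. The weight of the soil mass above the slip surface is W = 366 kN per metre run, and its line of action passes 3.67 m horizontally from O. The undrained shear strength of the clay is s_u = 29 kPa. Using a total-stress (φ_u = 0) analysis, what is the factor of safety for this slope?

Taking moments about the centre O, the resisting moment is provided by the undrained shear strength acting along the arc:
Arc length L_a = R·θ = 6.7·(82.4°·π/180) = 6.7·1.4382 = 9.64 m
M_R = s_u·L_a·R = 29·9.64·6.7 = 1872.2 kN·m/m
M_D = W·d = 366·3.67 = 1343.2 kN·m/m
FS = M_R / M_D = 1872.2 / 1343.2 = 1.394

FS = 1.39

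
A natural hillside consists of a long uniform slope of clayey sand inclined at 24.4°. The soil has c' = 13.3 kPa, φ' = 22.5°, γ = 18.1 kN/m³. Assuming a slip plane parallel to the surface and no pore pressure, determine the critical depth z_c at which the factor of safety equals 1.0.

z_c = 22.48 m

Setting FS = 1.00 in FS = [c' + γz cos²β tanφ'] / [γz sinβ cosβ] and solving for z:
z = c' / [γ cosβ (FS·sinβ − cosβ·tanφ')]
  = 13.3 / [18.1·cos24.4°·(1.00·sin24.4° − cos24.4°·tan22.5°)]
  = 13.3 / [18.1·0.9107·(1.00·0.4131 − 0.9107·0.4142)]
  = 13.3 / 0.5915 = 22.484 m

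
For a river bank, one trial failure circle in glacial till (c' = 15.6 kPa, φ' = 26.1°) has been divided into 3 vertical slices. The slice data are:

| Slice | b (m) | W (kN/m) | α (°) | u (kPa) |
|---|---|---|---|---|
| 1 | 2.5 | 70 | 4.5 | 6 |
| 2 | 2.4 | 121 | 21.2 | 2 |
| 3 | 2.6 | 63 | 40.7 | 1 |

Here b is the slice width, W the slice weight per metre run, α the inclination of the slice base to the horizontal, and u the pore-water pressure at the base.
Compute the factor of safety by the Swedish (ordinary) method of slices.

FS = 2.59

Ordinary method of slices: FS = Σ[c'·Δl_i + (W_i cosα_i − u_i·Δl_i)·tanφ'] / Σ W_i sinα_i, with Δl_i = b_i / cosα_i.
Slice 1: Δl = 2.5/cos4.5° = 2.508 m; N'_1 = 70·cos4.5° − 6·2.508 = 54.7; c'Δl = 39.12; W sinα = 5.5
Slice 2: Δl = 2.4/cos21.2° = 2.574 m; N'_2 = 121·cos21.2° − 2·2.574 = 107.7; c'Δl = 40.16; W sinα = 43.8
Slice 3: Δl = 2.6/cos40.7° = 3.429 m; N'_3 = 63·cos40.7° − 1·3.429 = 44.3; c'Δl = 53.50; W sinα = 41.1
Σc'Δl = 132.8 kN/m; ΣN' = 206.7 kN/m; ΣW sinα = 90.3 kN/m
Resisting = 132.8 + 206.7·tan26.1° = 132.8 + 101.3 = 234.1 kN/m
FS = 234.1 / 90.3 = 2.591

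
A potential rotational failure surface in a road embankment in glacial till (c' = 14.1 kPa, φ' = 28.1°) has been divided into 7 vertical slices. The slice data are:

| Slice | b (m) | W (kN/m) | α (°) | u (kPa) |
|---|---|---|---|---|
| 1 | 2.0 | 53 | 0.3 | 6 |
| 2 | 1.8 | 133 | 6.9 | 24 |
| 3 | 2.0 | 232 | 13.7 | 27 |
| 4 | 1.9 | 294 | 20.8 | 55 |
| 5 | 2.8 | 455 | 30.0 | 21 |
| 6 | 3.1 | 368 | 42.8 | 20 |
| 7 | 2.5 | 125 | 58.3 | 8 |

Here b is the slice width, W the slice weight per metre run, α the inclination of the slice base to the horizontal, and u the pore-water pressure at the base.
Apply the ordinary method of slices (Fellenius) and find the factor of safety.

Ordinary method of slices: FS = Σ[c'·Δl_i + (W_i cosα_i − u_i·Δl_i)·tanφ'] / Σ W_i sinα_i, with Δl_i = b_i / cosα_i.
Slice 1: Δl = 2.0/cos0.3° = 2.000 m; N'_1 = 53·cos0.3° − 6·2.000 = 41.0; c'Δl = 28.20; W sinα = 0.3
Slice 2: Δl = 1.8/cos6.9° = 1.813 m; N'_2 = 133·cos6.9° − 24·1.813 = 88.5; c'Δl = 25.57; W sinα = 16.0
Slice 3: Δl = 2.0/cos13.7° = 2.059 m; N'_3 = 232·cos13.7° − 27·2.059 = 169.8; c'Δl = 29.03; W sinα = 54.9
Slice 4: Δl = 1.9/cos20.8° = 2.032 m; N'_4 = 294·cos20.8° − 55·2.032 = 163.1; c'Δl = 28.66; W sinα = 104.4
Slice 5: Δl = 2.8/cos30.0° = 3.233 m; N'_5 = 455·cos30.0° − 21·3.233 = 326.1; c'Δl = 45.59; W sinα = 227.5
Slice 6: Δl = 3.1/cos42.8° = 4.225 m; N'_6 = 368·cos42.8° − 20·4.225 = 185.5; c'Δl = 59.57; W sinα = 250.0
Slice 7: Δl = 2.5/cos58.3° = 4.758 m; N'_7 = 125·cos58.3° − 8·4.758 = 27.6; c'Δl = 67.08; W sinα = 106.4
Σc'Δl = 283.7 kN/m; ΣN' = 1001.7 kN/m; ΣW sinα = 759.5 kN/m
Resisting = 283.7 + 1001.7·tan28.1° = 283.7 + 534.8 = 818.5 kN/m
FS = 818.5 / 759.5 = 1.078

FS = 1.08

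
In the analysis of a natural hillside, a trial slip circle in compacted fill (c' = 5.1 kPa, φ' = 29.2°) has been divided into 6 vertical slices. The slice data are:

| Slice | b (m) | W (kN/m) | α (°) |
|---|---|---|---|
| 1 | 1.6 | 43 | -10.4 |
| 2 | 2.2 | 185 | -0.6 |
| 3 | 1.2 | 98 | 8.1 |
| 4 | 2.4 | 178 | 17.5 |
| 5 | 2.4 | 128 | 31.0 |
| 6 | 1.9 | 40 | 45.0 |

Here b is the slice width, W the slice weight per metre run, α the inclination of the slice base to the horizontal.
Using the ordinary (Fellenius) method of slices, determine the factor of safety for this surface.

FS = 2.76

Ordinary method of slices: FS = Σ[c'·Δl_i + (W_i cosα_i)·tanφ'] / Σ W_i sinα_i, with Δl_i = b_i / cosα_i.
Slice 1: Δl = 1.6/cos(-10.4°) = 1.627 m; N'_1 = 43·cos(-10.4°) = 42.3; c'Δl = 8.30; W sinα = -7.8
Slice 2: Δl = 2.2/cos(-0.6°) = 2.200 m; N'_2 = 185·cos(-0.6°) = 185.0; c'Δl = 11.22; W sinα = -1.9
Slice 3: Δl = 1.2/cos8.1° = 1.212 m; N'_3 = 98·cos8.1° = 97.0; c'Δl = 6.18; W sinα = 13.8
Slice 4: Δl = 2.4/cos17.5° = 2.516 m; N'_4 = 178·cos17.5° = 169.8; c'Δl = 12.83; W sinα = 53.5
Slice 5: Δl = 2.4/cos31.0° = 2.800 m; N'_5 = 128·cos31.0° = 109.7; c'Δl = 14.28; W sinα = 65.9
Slice 6: Δl = 1.9/cos45.0° = 2.687 m; N'_6 = 40·cos45.0° = 28.3; c'Δl = 13.70; W sinα = 28.3
Σc'Δl = 66.5 kN/m; ΣN' = 632.1 kN/m; ΣW sinα = 151.8 kN/m
Resisting = 66.5 + 632.1·tan29.2° = 66.5 + 353.3 = 419.8 kN/m
FS = 419.8 / 151.8 = 2.764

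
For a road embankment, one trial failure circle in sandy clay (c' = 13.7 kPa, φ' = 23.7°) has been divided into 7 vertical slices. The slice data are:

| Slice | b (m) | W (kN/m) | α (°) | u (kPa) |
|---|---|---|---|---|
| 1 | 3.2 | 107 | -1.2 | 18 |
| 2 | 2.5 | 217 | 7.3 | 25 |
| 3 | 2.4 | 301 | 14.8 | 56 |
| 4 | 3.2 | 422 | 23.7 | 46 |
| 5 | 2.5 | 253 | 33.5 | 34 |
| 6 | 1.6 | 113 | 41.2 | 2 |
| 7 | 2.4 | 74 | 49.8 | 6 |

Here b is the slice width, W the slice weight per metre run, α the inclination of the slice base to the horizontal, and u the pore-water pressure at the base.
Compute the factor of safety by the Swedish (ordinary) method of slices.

FS = 1.16

Ordinary method of slices: FS = Σ[c'·Δl_i + (W_i cosα_i − u_i·Δl_i)·tanφ'] / Σ W_i sinα_i, with Δl_i = b_i / cosα_i.
Slice 1: Δl = 3.2/cos(-1.2°) = 3.201 m; N'_1 = 107·cos(-1.2°) − 18·3.201 = 49.4; c'Δl = 43.85; W sinα = -2.2
Slice 2: Δl = 2.5/cos7.3° = 2.520 m; N'_2 = 217·cos7.3° − 25·2.520 = 152.2; c'Δl = 34.53; W sinα = 27.6
Slice 3: Δl = 2.4/cos14.8° = 2.482 m; N'_3 = 301·cos14.8° − 56·2.482 = 152.0; c'Δl = 34.01; W sinα = 76.9
Slice 4: Δl = 3.2/cos23.7° = 3.495 m; N'_4 = 422·cos23.7° − 46·3.495 = 225.7; c'Δl = 47.88; W sinα = 169.6
Slice 5: Δl = 2.5/cos33.5° = 2.998 m; N'_5 = 253·cos33.5° − 34·2.998 = 109.0; c'Δl = 41.07; W sinα = 139.6
Slice 6: Δl = 1.6/cos41.2° = 2.126 m; N'_6 = 113·cos41.2° − 2·2.126 = 80.8; c'Δl = 29.13; W sinα = 74.4
Slice 7: Δl = 2.4/cos49.8° = 3.718 m; N'_7 = 74·cos49.8° − 6·3.718 = 25.5; c'Δl = 50.94; W sinα = 56.5
Σc'Δl = 281.4 kN/m; ΣN' = 794.5 kN/m; ΣW sinα = 542.4 kN/m
Resisting = 281.4 + 794.5·tan23.7° = 281.4 + 348.8 = 630.2 kN/m
FS = 630.2 / 542.4 = 1.162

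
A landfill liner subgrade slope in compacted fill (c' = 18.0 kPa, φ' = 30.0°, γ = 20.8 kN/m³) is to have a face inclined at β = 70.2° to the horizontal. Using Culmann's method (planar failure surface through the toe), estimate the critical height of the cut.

H_c = 11.94 m

Culmann's analysis gives the critical failure plane at α_cr = (β + φ')/2 = (70.2 + 30.0)/2 = 50.1°, and the critical height
H_c = (4c'/γ) · sinβ cosφ' / [1 − cos(β − φ')]
    = (4·18.0/20.8) · sin70.2°·cos30.0° / [1 − cos(40.2°)]
    = 3.462 · 0.9409·0.8660 / [1 − 0.7638]
    = 3.462 · 0.8148 / 0.2362
    = 11.94 m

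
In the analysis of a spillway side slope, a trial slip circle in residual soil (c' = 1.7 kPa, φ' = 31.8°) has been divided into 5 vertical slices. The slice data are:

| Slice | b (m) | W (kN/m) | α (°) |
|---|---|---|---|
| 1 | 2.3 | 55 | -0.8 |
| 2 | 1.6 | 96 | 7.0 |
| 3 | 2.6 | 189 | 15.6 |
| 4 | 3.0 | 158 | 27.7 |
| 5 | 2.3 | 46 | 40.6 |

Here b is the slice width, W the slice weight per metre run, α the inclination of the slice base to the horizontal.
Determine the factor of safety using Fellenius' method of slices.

Ordinary method of slices: FS = Σ[c'·Δl_i + (W_i cosα_i)·tanφ'] / Σ W_i sinα_i, with Δl_i = b_i / cosα_i.
Slice 1: Δl = 2.3/cos(-0.8°) = 2.300 m; N'_1 = 55·cos(-0.8°) = 55.0; c'Δl = 3.91; W sinα = -0.8
Slice 2: Δl = 1.6/cos7.0° = 1.612 m; N'_2 = 96·cos7.0° = 95.3; c'Δl = 2.74; W sinα = 11.7
Slice 3: Δl = 2.6/cos15.6° = 2.699 m; N'_3 = 189·cos15.6° = 182.0; c'Δl = 4.59; W sinα = 50.8
Slice 4: Δl = 3.0/cos27.7° = 3.388 m; N'_4 = 158·cos27.7° = 139.9; c'Δl = 5.76; W sinα = 73.4
Slice 5: Δl = 2.3/cos40.6° = 3.029 m; N'_5 = 46·cos40.6° = 34.9; c'Δl = 5.15; W sinα = 29.9
Σc'Δl = 22.1 kN/m; ΣN' = 507.1 kN/m; ΣW sinα = 165.1 kN/m
Resisting = 22.1 + 507.1·tan31.8° = 22.1 + 314.4 = 336.6 kN/m
FS = 336.6 / 165.1 = 2.038

FS = 2.04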